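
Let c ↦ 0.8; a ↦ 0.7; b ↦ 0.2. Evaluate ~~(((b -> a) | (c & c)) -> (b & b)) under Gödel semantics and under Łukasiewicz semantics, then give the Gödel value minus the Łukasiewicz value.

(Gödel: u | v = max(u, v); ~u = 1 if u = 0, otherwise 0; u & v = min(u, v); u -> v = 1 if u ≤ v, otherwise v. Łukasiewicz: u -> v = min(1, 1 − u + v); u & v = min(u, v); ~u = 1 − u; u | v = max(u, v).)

0.80

Gödel evaluation:
  (b -> a): 0.2 ≤ 0.7, so result = 1
  (c & c) = min(0.8, 0.8) = 0.8
  ((b -> a) | (c & c)) = max(1, 0.8) = 1
  (b & b) = min(0.2, 0.2) = 0.2
  (((b -> a) | (c & c)) -> (b & b)): 1 > 0.2, so result = 0.2
  ~(((b -> a) | (c & c)) -> (b & b)): Gödel ¬ of 0.2 = 0 (operand ≠ 0)
  ~~(((b -> a) | (c & c)) -> (b & b)): Gödel ¬ of 0 = 1 (operand is 0)
  Gödel value = 1
Łukasiewicz evaluation:
  (b -> a): min(1, 1 − 0.2 + 0.7) = 1
  (c & c) = min(0.8, 0.8) = 0.8
  ((b -> a) | (c & c)) = max(1, 0.8) = 1
  (b & b) = min(0.2, 0.2) = 0.2
  (((b -> a) | (c & c)) -> (b & b)): min(1, 1 − 1 + 0.2) = 0.2
  ~(((b -> a) | (c & c)) -> (b & b)): Łukasiewicz ¬ gives 1 − 0.2 = 0.8
  ~~(((b -> a) | (c & c)) -> (b & b)): Łukasiewicz ¬ gives 1 − 0.8 = 0.2
  Łukasiewicz value = 0.2
Difference: 1 − 0.2 = 0.80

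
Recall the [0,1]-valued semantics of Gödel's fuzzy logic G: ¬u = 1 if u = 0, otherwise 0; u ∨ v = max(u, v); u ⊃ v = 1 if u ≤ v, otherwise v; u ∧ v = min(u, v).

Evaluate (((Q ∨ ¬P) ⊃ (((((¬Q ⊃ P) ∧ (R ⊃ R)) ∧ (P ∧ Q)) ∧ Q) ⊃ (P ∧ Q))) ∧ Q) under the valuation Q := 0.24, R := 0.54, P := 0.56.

0.24

¬P: Gödel ¬ of 0.56 = 0 (operand ≠ 0)
(Q ∨ ¬P) = max(0.24, 0) = 0.24
¬Q: Gödel ¬ of 0.24 = 0 (operand ≠ 0)
(¬Q ⊃ P): 0 ≤ 0.56, so result = 1
(R ⊃ R): 0.54 ≤ 0.54, so result = 1
((¬Q ⊃ P) ∧ (R ⊃ R)) = min(1, 1) = 1
(P ∧ Q) = min(0.56, 0.24) = 0.24
(((¬Q ⊃ P) ∧ (R ⊃ R)) ∧ (P ∧ Q)) = min(1, 0.24) = 0.24
((((¬Q ⊃ P) ∧ (R ⊃ R)) ∧ (P ∧ Q)) ∧ Q) = min(0.24, 0.24) = 0.24
(P ∧ Q) = min(0.56, 0.24) = 0.24
(((((¬Q ⊃ P) ∧ (R ⊃ R)) ∧ (P ∧ Q)) ∧ Q) ⊃ (P ∧ Q)): 0.24 ≤ 0.24, so result = 1
((Q ∨ ¬P) ⊃ (((((¬Q ⊃ P) ∧ (R ⊃ R)) ∧ (P ∧ Q)) ∧ Q) ⊃ (P ∧ Q))): 0.24 ≤ 1, so result = 1
(((Q ∨ ¬P) ⊃ (((((¬Q ⊃ P) ∧ (R ⊃ R)) ∧ (P ∧ Q)) ∧ Q) ⊃ (P ∧ Q))) ∧ Q) = min(1, 0.24) = 0.24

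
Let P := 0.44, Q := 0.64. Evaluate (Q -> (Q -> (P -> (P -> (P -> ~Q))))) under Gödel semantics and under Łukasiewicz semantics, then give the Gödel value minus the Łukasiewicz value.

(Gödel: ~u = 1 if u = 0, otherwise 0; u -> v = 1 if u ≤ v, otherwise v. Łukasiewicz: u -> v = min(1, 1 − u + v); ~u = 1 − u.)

Gödel evaluation:
  ~Q: Gödel ¬ of 0.64 = 0 (operand ≠ 0)
  (P -> ~Q): 0.44 > 0, so result = 0
  (P -> (P -> ~Q)): 0.44 > 0, so result = 0
  (P -> (P -> (P -> ~Q))): 0.44 > 0, so result = 0
  (Q -> (P -> (P -> (P -> ~Q)))): 0.64 > 0, so result = 0
  (Q -> (Q -> (P -> (P -> (P -> ~Q))))): 0.64 > 0, so result = 0
  Gödel value = 0
Łukasiewicz evaluation:
  ~Q: Łukasiewicz ¬ gives 1 − 0.64 = 0.36
  (P -> ~Q): min(1, 1 − 0.44 + 0.36) = 0.92
  (P -> (P -> ~Q)): min(1, 1 − 0.44 + 0.92) = 1
  (P -> (P -> (P -> ~Q))): min(1, 1 − 0.44 + 1) = 1
  (Q -> (P -> (P -> (P -> ~Q)))): min(1, 1 − 0.64 + 1) = 1
  (Q -> (Q -> (P -> (P -> (P -> ~Q))))): min(1, 1 − 0.64 + 1) = 1
  Łukasiewicz value = 1
Difference: 0 − 1 = -1.00

-1.00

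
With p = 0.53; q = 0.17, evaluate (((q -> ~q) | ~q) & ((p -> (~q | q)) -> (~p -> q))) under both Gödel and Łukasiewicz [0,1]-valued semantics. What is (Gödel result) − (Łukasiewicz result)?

-0.70

Gödel evaluation:
  ~q: Gödel ¬ of 0.17 = 0 (operand ≠ 0)
  (q -> ~q): 0.17 > 0, so result = 0
  ~q: Gödel ¬ of 0.17 = 0 (operand ≠ 0)
  ((q -> ~q) | ~q) = max(0, 0) = 0
  ~q: Gödel ¬ of 0.17 = 0 (operand ≠ 0)
  (~q | q) = max(0, 0.17) = 0.17
  (p -> (~q | q)): 0.53 > 0.17, so result = 0.17
  ~p: Gödel ¬ of 0.53 = 0 (operand ≠ 0)
  (~p -> q): 0 ≤ 0.17, so result = 1
  ((p -> (~q | q)) -> (~p -> q)): 0.17 ≤ 1, so result = 1
  (((q -> ~q) | ~q) & ((p -> (~q | q)) -> (~p -> q))) = min(0, 1) = 0
  Gödel value = 0
Łukasiewicz evaluation:
  ~q: Łukasiewicz ¬ gives 1 − 0.17 = 0.83
  (q -> ~q): min(1, 1 − 0.17 + 0.83) = 1
  ~q: Łukasiewicz ¬ gives 1 − 0.17 = 0.83
  ((q -> ~q) | ~q) = max(1, 0.83) = 1
  ~q: Łukasiewicz ¬ gives 1 − 0.17 = 0.83
  (~q | q) = max(0.83, 0.17) = 0.83
  (p -> (~q | q)): min(1, 1 − 0.53 + 0.83) = 1
  ~p: Łukasiewicz ¬ gives 1 − 0.53 = 0.47
  (~p -> q): min(1, 1 − 0.47 + 0.17) = 0.7
  ((p -> (~q | q)) -> (~p -> q)): min(1, 1 − 1 + 0.7) = 0.7
  (((q -> ~q) | ~q) & ((p -> (~q | q)) -> (~p -> q))) = min(1, 0.7) = 0.7
  Łukasiewicz value = 0.7
Difference: 0 − 0.7 = -0.70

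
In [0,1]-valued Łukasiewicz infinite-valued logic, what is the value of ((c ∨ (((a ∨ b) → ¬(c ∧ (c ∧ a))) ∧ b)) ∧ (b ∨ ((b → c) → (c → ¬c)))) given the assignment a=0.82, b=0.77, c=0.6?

0.60

(a ∨ b) = max(0.82, 0.77) = 0.82
(c ∧ a) = min(0.6, 0.82) = 0.6
(c ∧ (c ∧ a)) = min(0.6, 0.6) = 0.6
¬(c ∧ (c ∧ a)): Łukasiewicz ¬ gives 1 − 0.6 = 0.4
((a ∨ b) → ¬(c ∧ (c ∧ a))): min(1, 1 − 0.82 + 0.4) = 0.58
(((a ∨ b) → ¬(c ∧ (c ∧ a))) ∧ b) = min(0.58, 0.77) = 0.58
(c ∨ (((a ∨ b) → ¬(c ∧ (c ∧ a))) ∧ b)) = max(0.6, 0.58) = 0.6
(b → c): min(1, 1 − 0.77 + 0.6) = 0.83
¬c: Łukasiewicz ¬ gives 1 − 0.6 = 0.4
(c → ¬c): min(1, 1 − 0.6 + 0.4) = 0.8
((b → c) → (c → ¬c)): min(1, 1 − 0.83 + 0.8) = 0.97
(b ∨ ((b → c) → (c → ¬c))) = max(0.77, 0.97) = 0.97
((c ∨ (((a ∨ b) → ¬(c ∧ (c ∧ a))) ∧ b)) ∧ (b ∨ ((b → c) → (c → ¬c)))) = min(0.6, 0.97) = 0.6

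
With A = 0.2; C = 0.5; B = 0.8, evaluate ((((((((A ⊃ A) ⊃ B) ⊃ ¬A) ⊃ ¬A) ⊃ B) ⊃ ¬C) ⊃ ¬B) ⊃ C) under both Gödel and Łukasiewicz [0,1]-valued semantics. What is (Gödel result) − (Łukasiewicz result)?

-0.30

Gödel evaluation:
  (A ⊃ A): 0.2 ≤ 0.2, so result = 1
  ((A ⊃ A) ⊃ B): 1 > 0.8, so result = 0.8
  ¬A: Gödel ¬ of 0.2 = 0 (operand ≠ 0)
  (((A ⊃ A) ⊃ B) ⊃ ¬A): 0.8 > 0, so result = 0
  ¬A: Gödel ¬ of 0.2 = 0 (operand ≠ 0)
  ((((A ⊃ A) ⊃ B) ⊃ ¬A) ⊃ ¬A): 0 ≤ 0, so result = 1
  (((((A ⊃ A) ⊃ B) ⊃ ¬A) ⊃ ¬A) ⊃ B): 1 > 0.8, so result = 0.8
  ¬C: Gödel ¬ of 0.5 = 0 (operand ≠ 0)
  ((((((A ⊃ A) ⊃ B) ⊃ ¬A) ⊃ ¬A) ⊃ B) ⊃ ¬C): 0.8 > 0, so result = 0
  ¬B: Gödel ¬ of 0.8 = 0 (operand ≠ 0)
  (((((((A ⊃ A) ⊃ B) ⊃ ¬A) ⊃ ¬A) ⊃ B) ⊃ ¬C) ⊃ ¬B): 0 ≤ 0, so result = 1
  ((((((((A ⊃ A) ⊃ B) ⊃ ¬A) ⊃ ¬A) ⊃ B) ⊃ ¬C) ⊃ ¬B) ⊃ C): 1 > 0.5, so result = 0.5
  Gödel value = 0.5
Łukasiewicz evaluation:
  (A ⊃ A): min(1, 1 − 0.2 + 0.2) = 1
  ((A ⊃ A) ⊃ B): min(1, 1 − 1 + 0.8) = 0.8
  ¬A: Łukasiewicz ¬ gives 1 − 0.2 = 0.8
  (((A ⊃ A) ⊃ B) ⊃ ¬A): min(1, 1 − 0.8 + 0.8) = 1
  ¬A: Łukasiewicz ¬ gives 1 − 0.2 = 0.8
  ((((A ⊃ A) ⊃ B) ⊃ ¬A) ⊃ ¬A): min(1, 1 − 1 + 0.8) = 0.8
  (((((A ⊃ A) ⊃ B) ⊃ ¬A) ⊃ ¬A) ⊃ B): min(1, 1 − 0.8 + 0.8) = 1
  ¬C: Łukasiewicz ¬ gives 1 − 0.5 = 0.5
  ((((((A ⊃ A) ⊃ B) ⊃ ¬A) ⊃ ¬A) ⊃ B) ⊃ ¬C): min(1, 1 − 1 + 0.5) = 0.5
  ¬B: Łukasiewicz ¬ gives 1 − 0.8 = 0.2
  (((((((A ⊃ A) ⊃ B) ⊃ ¬A) ⊃ ¬A) ⊃ B) ⊃ ¬C) ⊃ ¬B): min(1, 1 − 0.5 + 0.2) = 0.7
  ((((((((A ⊃ A) ⊃ B) ⊃ ¬A) ⊃ ¬A) ⊃ B) ⊃ ¬C) ⊃ ¬B) ⊃ C): min(1, 1 − 0.7 + 0.5) = 0.8
  Łukasiewicz value = 0.8
Difference: 0.5 − 0.8 = -0.30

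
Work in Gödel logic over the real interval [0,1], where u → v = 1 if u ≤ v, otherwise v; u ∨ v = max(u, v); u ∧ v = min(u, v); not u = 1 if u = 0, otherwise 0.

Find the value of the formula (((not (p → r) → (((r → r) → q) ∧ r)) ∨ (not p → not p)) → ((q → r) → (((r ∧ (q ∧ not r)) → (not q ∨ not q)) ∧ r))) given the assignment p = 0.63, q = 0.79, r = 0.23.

1.00

(p → r): 0.63 > 0.23, so result = 0.23
not (p → r): Gödel ¬ of 0.23 = 0 (operand ≠ 0)
(r → r): 0.23 ≤ 0.23, so result = 1
((r → r) → q): 1 > 0.79, so result = 0.79
(((r → r) → q) ∧ r) = min(0.79, 0.23) = 0.23
(not (p → r) → (((r → r) → q) ∧ r)): 0 ≤ 0.23, so result = 1
not p: Gödel ¬ of 0.63 = 0 (operand ≠ 0)
not p: Gödel ¬ of 0.63 = 0 (operand ≠ 0)
(not p → not p): 0 ≤ 0, so result = 1
((not (p → r) → (((r → r) → q) ∧ r)) ∨ (not p → not p)) = max(1, 1) = 1
(q → r): 0.79 > 0.23, so result = 0.23
not r: Gödel ¬ of 0.23 = 0 (operand ≠ 0)
(q ∧ not r) = min(0.79, 0) = 0
(r ∧ (q ∧ not r)) = min(0.23, 0) = 0
not q: Gödel ¬ of 0.79 = 0 (operand ≠ 0)
not q: Gödel ¬ of 0.79 = 0 (operand ≠ 0)
(not q ∨ not q) = max(0, 0) = 0
((r ∧ (q ∧ not r)) → (not q ∨ not q)): 0 ≤ 0, so result = 1
(((r ∧ (q ∧ not r)) → (not q ∨ not q)) ∧ r) = min(1, 0.23) = 0.23
((q → r) → (((r ∧ (q ∧ not r)) → (not q ∨ not q)) ∧ r)): 0.23 ≤ 0.23, so result = 1
(((not (p → r) → (((r → r) → q) ∧ r)) ∨ (not p → not p)) → ((q → r) → (((r ∧ (q ∧ not r)) → (not q ∨ not q)) ∧ r))): 1 ≤ 1, so result = 1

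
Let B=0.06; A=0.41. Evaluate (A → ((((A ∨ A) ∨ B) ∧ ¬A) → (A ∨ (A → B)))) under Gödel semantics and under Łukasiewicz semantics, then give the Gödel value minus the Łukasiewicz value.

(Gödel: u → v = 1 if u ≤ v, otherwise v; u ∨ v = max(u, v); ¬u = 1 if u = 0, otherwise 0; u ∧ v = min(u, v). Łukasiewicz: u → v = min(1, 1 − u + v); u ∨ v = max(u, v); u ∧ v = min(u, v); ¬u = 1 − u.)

0.00

Gödel evaluation:
  (A ∨ A) = max(0.41, 0.41) = 0.41
  ((A ∨ A) ∨ B) = max(0.41, 0.06) = 0.41
  ¬A: Gödel ¬ of 0.41 = 0 (operand ≠ 0)
  (((A ∨ A) ∨ B) ∧ ¬A) = min(0.41, 0) = 0
  (A → B): 0.41 > 0.06, so result = 0.06
  (A ∨ (A → B)) = max(0.41, 0.06) = 0.41
  ((((A ∨ A) ∨ B) ∧ ¬A) → (A ∨ (A → B))): 0 ≤ 0.41, so result = 1
  (A → ((((A ∨ A) ∨ B) ∧ ¬A) → (A ∨ (A → B)))): 0.41 ≤ 1, so result = 1
  Gödel value = 1
Łukasiewicz evaluation:
  (A ∨ A) = max(0.41, 0.41) = 0.41
  ((A ∨ A) ∨ B) = max(0.41, 0.06) = 0.41
  ¬A: Łukasiewicz ¬ gives 1 − 0.41 = 0.59
  (((A ∨ A) ∨ B) ∧ ¬A) = min(0.41, 0.59) = 0.41
  (A → B): min(1, 1 − 0.41 + 0.06) = 0.65
  (A ∨ (A → B)) = max(0.41, 0.65) = 0.65
  ((((A ∨ A) ∨ B) ∧ ¬A) → (A ∨ (A → B))): min(1, 1 − 0.41 + 0.65) = 1
  (A → ((((A ∨ A) ∨ B) ∧ ¬A) → (A ∨ (A → B)))): min(1, 1 − 0.41 + 1) = 1
  Łukasiewicz value = 1
Difference: 1 − 1 = 0.00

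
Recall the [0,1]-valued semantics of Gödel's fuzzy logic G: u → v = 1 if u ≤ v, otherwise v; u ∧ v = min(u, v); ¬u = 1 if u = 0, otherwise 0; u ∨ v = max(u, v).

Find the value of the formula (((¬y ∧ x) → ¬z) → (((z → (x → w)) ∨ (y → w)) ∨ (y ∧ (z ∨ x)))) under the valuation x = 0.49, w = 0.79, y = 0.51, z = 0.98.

¬y: Gödel ¬ of 0.51 = 0 (operand ≠ 0)
(¬y ∧ x) = min(0, 0.49) = 0
¬z: Gödel ¬ of 0.98 = 0 (operand ≠ 0)
((¬y ∧ x) → ¬z): 0 ≤ 0, so result = 1
(x → w): 0.49 ≤ 0.79, so result = 1
(z → (x → w)): 0.98 ≤ 1, so result = 1
(y → w): 0.51 ≤ 0.79, so result = 1
((z → (x → w)) ∨ (y → w)) = max(1, 1) = 1
(z ∨ x) = max(0.98, 0.49) = 0.98
(y ∧ (z ∨ x)) = min(0.51, 0.98) = 0.51
(((z → (x → w)) ∨ (y → w)) ∨ (y ∧ (z ∨ x))) = max(1, 0.51) = 1
(((¬y ∧ x) → ¬z) → (((z → (x → w)) ∨ (y → w)) ∨ (y ∧ (z ∨ x)))): 1 ≤ 1, so result = 1

1.00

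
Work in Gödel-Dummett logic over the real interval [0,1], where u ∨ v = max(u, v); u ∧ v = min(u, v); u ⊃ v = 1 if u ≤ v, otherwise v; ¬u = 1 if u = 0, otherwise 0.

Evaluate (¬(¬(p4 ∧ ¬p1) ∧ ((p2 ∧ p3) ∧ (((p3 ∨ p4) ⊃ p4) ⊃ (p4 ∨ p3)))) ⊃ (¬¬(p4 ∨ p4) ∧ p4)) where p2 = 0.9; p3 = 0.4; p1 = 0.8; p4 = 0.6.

¬p1: Gödel ¬ of 0.8 = 0 (operand ≠ 0)
(p4 ∧ ¬p1) = min(0.6, 0) = 0
¬(p4 ∧ ¬p1): Gödel ¬ of 0 = 1 (operand is 0)
(p2 ∧ p3) = min(0.9, 0.4) = 0.4
(p3 ∨ p4) = max(0.4, 0.6) = 0.6
((p3 ∨ p4) ⊃ p4): 0.6 ≤ 0.6, so result = 1
(p4 ∨ p3) = max(0.6, 0.4) = 0.6
(((p3 ∨ p4) ⊃ p4) ⊃ (p4 ∨ p3)): 1 > 0.6, so result = 0.6
((p2 ∧ p3) ∧ (((p3 ∨ p4) ⊃ p4) ⊃ (p4 ∨ p3))) = min(0.4, 0.6) = 0.4
(¬(p4 ∧ ¬p1) ∧ ((p2 ∧ p3) ∧ (((p3 ∨ p4) ⊃ p4) ⊃ (p4 ∨ p3)))) = min(1, 0.4) = 0.4
¬(¬(p4 ∧ ¬p1) ∧ ((p2 ∧ p3) ∧ (((p3 ∨ p4) ⊃ p4) ⊃ (p4 ∨ p3)))): Gödel ¬ of 0.4 = 0 (operand ≠ 0)
(p4 ∨ p4) = max(0.6, 0.6) = 0.6
¬(p4 ∨ p4): Gödel ¬ of 0.6 = 0 (operand ≠ 0)
¬¬(p4 ∨ p4): Gödel ¬ of 0 = 1 (operand is 0)
(¬¬(p4 ∨ p4) ∧ p4) = min(1, 0.6) = 0.6
(¬(¬(p4 ∧ ¬p1) ∧ ((p2 ∧ p3) ∧ (((p3 ∨ p4) ⊃ p4) ⊃ (p4 ∨ p3)))) ⊃ (¬¬(p4 ∨ p4) ∧ p4)): 0 ≤ 0.6, so result = 1

1.00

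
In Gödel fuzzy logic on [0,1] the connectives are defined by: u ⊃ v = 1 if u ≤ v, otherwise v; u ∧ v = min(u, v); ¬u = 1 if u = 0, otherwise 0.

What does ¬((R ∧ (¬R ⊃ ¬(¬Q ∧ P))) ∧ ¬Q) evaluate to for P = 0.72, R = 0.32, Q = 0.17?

¬R: Gödel ¬ of 0.32 = 0 (operand ≠ 0)
¬Q: Gödel ¬ of 0.17 = 0 (operand ≠ 0)
(¬Q ∧ P) = min(0, 0.72) = 0
¬(¬Q ∧ P): Gödel ¬ of 0 = 1 (operand is 0)
(¬R ⊃ ¬(¬Q ∧ P)): 0 ≤ 1, so result = 1
(R ∧ (¬R ⊃ ¬(¬Q ∧ P))) = min(0.32, 1) = 0.32
¬Q: Gödel ¬ of 0.17 = 0 (operand ≠ 0)
((R ∧ (¬R ⊃ ¬(¬Q ∧ P))) ∧ ¬Q) = min(0.32, 0) = 0
¬((R ∧ (¬R ⊃ ¬(¬Q ∧ P))) ∧ ¬Q): Gödel ¬ of 0 = 1 (operand is 0)

1.00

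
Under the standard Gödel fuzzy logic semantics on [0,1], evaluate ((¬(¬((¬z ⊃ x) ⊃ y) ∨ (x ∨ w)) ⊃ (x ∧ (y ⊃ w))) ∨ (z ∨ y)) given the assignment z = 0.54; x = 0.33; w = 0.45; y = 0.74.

¬z: Gödel ¬ of 0.54 = 0 (operand ≠ 0)
(¬z ⊃ x): 0 ≤ 0.33, so result = 1
((¬z ⊃ x) ⊃ y): 1 > 0.74, so result = 0.74
¬((¬z ⊃ x) ⊃ y): Gödel ¬ of 0.74 = 0 (operand ≠ 0)
(x ∨ w) = max(0.33, 0.45) = 0.45
(¬((¬z ⊃ x) ⊃ y) ∨ (x ∨ w)) = max(0, 0.45) = 0.45
¬(¬((¬z ⊃ x) ⊃ y) ∨ (x ∨ w)): Gödel ¬ of 0.45 = 0 (operand ≠ 0)
(y ⊃ w): 0.74 > 0.45, so result = 0.45
(x ∧ (y ⊃ w)) = min(0.33, 0.45) = 0.33
(¬(¬((¬z ⊃ x) ⊃ y) ∨ (x ∨ w)) ⊃ (x ∧ (y ⊃ w))): 0 ≤ 0.33, so result = 1
(z ∨ y) = max(0.54, 0.74) = 0.74
((¬(¬((¬z ⊃ x) ⊃ y) ∨ (x ∨ w)) ⊃ (x ∧ (y ⊃ w))) ∨ (z ∨ y)) = max(1, 0.74) = 1

1.00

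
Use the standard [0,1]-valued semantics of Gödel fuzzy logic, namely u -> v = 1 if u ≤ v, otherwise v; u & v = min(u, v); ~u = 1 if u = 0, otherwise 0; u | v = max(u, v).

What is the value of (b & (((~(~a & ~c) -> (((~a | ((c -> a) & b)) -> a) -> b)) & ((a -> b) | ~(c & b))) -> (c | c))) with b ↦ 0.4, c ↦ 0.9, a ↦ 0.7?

~a: Gödel ¬ of 0.7 = 0 (operand ≠ 0)
~c: Gödel ¬ of 0.9 = 0 (operand ≠ 0)
(~a & ~c) = min(0, 0) = 0
~(~a & ~c): Gödel ¬ of 0 = 1 (operand is 0)
~a: Gödel ¬ of 0.7 = 0 (operand ≠ 0)
(c -> a): 0.9 > 0.7, so result = 0.7
((c -> a) & b) = min(0.7, 0.4) = 0.4
(~a | ((c -> a) & b)) = max(0, 0.4) = 0.4
((~a | ((c -> a) & b)) -> a): 0.4 ≤ 0.7, so result = 1
(((~a | ((c -> a) & b)) -> a) -> b): 1 > 0.4, so result = 0.4
(~(~a & ~c) -> (((~a | ((c -> a) & b)) -> a) -> b)): 1 > 0.4, so result = 0.4
(a -> b): 0.7 > 0.4, so result = 0.4
(c & b) = min(0.9, 0.4) = 0.4
~(c & b): Gödel ¬ of 0.4 = 0 (operand ≠ 0)
((a -> b) | ~(c & b)) = max(0.4, 0) = 0.4
((~(~a & ~c) -> (((~a | ((c -> a) & b)) -> a) -> b)) & ((a -> b) | ~(c & b))) = min(0.4, 0.4) = 0.4
(c | c) = max(0.9, 0.9) = 0.9
(((~(~a & ~c) -> (((~a | ((c -> a) & b)) -> a) -> b)) & ((a -> b) | ~(c & b))) -> (c | c)): 0.4 ≤ 0.9, so result = 1
(b & (((~(~a & ~c) -> (((~a | ((c -> a) & b)) -> a) -> b)) & ((a -> b) | ~(c & b))) -> (c | c))) = min(0.4, 1) = 0.4

0.40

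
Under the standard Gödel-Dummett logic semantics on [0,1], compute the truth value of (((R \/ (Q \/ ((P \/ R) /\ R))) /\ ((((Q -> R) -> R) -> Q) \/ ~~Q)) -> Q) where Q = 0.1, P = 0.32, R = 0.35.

(P \/ R) = max(0.32, 0.35) = 0.35
((P \/ R) /\ R) = min(0.35, 0.35) = 0.35
(Q \/ ((P \/ R) /\ R)) = max(0.1, 0.35) = 0.35
(R \/ (Q \/ ((P \/ R) /\ R))) = max(0.35, 0.35) = 0.35
(Q -> R): 0.1 ≤ 0.35, so result = 1
((Q -> R) -> R): 1 > 0.35, so result = 0.35
(((Q -> R) -> R) -> Q): 0.35 > 0.1, so result = 0.1
~Q: Gödel ¬ of 0.1 = 0 (operand ≠ 0)
~~Q: Gödel ¬ of 0 = 1 (operand is 0)
((((Q -> R) -> R) -> Q) \/ ~~Q) = max(0.1, 1) = 1
((R \/ (Q \/ ((P \/ R) /\ R))) /\ ((((Q -> R) -> R) -> Q) \/ ~~Q)) = min(0.35, 1) = 0.35
(((R \/ (Q \/ ((P \/ R) /\ R))) /\ ((((Q -> R) -> R) -> Q) \/ ~~Q)) -> Q): 0.35 > 0.1, so result = 0.1

0.10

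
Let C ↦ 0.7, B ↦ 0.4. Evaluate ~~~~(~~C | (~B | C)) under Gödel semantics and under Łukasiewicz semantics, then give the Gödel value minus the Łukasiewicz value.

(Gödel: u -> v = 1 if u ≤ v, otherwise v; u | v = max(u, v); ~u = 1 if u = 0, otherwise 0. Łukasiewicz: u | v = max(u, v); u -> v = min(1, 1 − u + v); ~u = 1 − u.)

0.30

Gödel evaluation:
  ~C: Gödel ¬ of 0.7 = 0 (operand ≠ 0)
  ~~C: Gödel ¬ of 0 = 1 (operand is 0)
  ~B: Gödel ¬ of 0.4 = 0 (operand ≠ 0)
  (~B | C) = max(0, 0.7) = 0.7
  (~~C | (~B | C)) = max(1, 0.7) = 1
  ~(~~C | (~B | C)): Gödel ¬ of 1 = 0 (operand ≠ 0)
  ~~(~~C | (~B | C)): Gödel ¬ of 0 = 1 (operand is 0)
  ~~~(~~C | (~B | C)): Gödel ¬ of 1 = 0 (operand ≠ 0)
  ~~~~(~~C | (~B | C)): Gödel ¬ of 0 = 1 (operand is 0)
  Gödel value = 1
Łukasiewicz evaluation:
  ~C: Łukasiewicz ¬ gives 1 − 0.7 = 0.3
  ~~C: Łukasiewicz ¬ gives 1 − 0.3 = 0.7
  ~B: Łukasiewicz ¬ gives 1 − 0.4 = 0.6
  (~B | C) = max(0.6, 0.7) = 0.7
  (~~C | (~B | C)) = max(0.7, 0.7) = 0.7
  ~(~~C | (~B | C)): Łukasiewicz ¬ gives 1 − 0.7 = 0.3
  ~~(~~C | (~B | C)): Łukasiewicz ¬ gives 1 − 0.3 = 0.7
  ~~~(~~C | (~B | C)): Łukasiewicz ¬ gives 1 − 0.7 = 0.3
  ~~~~(~~C | (~B | C)): Łukasiewicz ¬ gives 1 − 0.3 = 0.7
  Łukasiewicz value = 0.7
Difference: 1 − 0.7 = 0.30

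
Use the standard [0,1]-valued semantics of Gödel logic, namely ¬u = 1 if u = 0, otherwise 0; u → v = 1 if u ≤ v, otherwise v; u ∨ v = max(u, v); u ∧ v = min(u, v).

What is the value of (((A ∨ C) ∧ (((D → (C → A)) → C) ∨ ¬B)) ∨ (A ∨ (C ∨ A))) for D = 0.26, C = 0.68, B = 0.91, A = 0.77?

0.77

(A ∨ C) = max(0.77, 0.68) = 0.77
(C → A): 0.68 ≤ 0.77, so result = 1
(D → (C → A)): 0.26 ≤ 1, so result = 1
((D → (C → A)) → C): 1 > 0.68, so result = 0.68
¬B: Gödel ¬ of 0.91 = 0 (operand ≠ 0)
(((D → (C → A)) → C) ∨ ¬B) = max(0.68, 0) = 0.68
((A ∨ C) ∧ (((D → (C → A)) → C) ∨ ¬B)) = min(0.77, 0.68) = 0.68
(C ∨ A) = max(0.68, 0.77) = 0.77
(A ∨ (C ∨ A)) = max(0.77, 0.77) = 0.77
(((A ∨ C) ∧ (((D → (C → A)) → C) ∨ ¬B)) ∨ (A ∨ (C ∨ A))) = max(0.68, 0.77) = 0.77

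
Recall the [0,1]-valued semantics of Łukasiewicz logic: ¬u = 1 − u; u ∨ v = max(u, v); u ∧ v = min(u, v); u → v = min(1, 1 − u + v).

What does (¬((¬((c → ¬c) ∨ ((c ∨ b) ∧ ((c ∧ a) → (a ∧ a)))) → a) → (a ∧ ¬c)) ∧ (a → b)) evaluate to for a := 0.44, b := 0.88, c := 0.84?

0.84

¬c: Łukasiewicz ¬ gives 1 − 0.84 = 0.16
(c → ¬c): min(1, 1 − 0.84 + 0.16) = 0.32
(c ∨ b) = max(0.84, 0.88) = 0.88
(c ∧ a) = min(0.84, 0.44) = 0.44
(a ∧ a) = min(0.44, 0.44) = 0.44
((c ∧ a) → (a ∧ a)): min(1, 1 − 0.44 + 0.44) = 1
((c ∨ b) ∧ ((c ∧ a) → (a ∧ a))) = min(0.88, 1) = 0.88
((c → ¬c) ∨ ((c ∨ b) ∧ ((c ∧ a) → (a ∧ a)))) = max(0.32, 0.88) = 0.88
¬((c → ¬c) ∨ ((c ∨ b) ∧ ((c ∧ a) → (a ∧ a)))): Łukasiewicz ¬ gives 1 − 0.88 = 0.12
(¬((c → ¬c) ∨ ((c ∨ b) ∧ ((c ∧ a) → (a ∧ a)))) → a): min(1, 1 − 0.12 + 0.44) = 1
¬c: Łukasiewicz ¬ gives 1 − 0.84 = 0.16
(a ∧ ¬c) = min(0.44, 0.16) = 0.16
((¬((c → ¬c) ∨ ((c ∨ b) ∧ ((c ∧ a) → (a ∧ a)))) → a) → (a ∧ ¬c)): min(1, 1 − 1 + 0.16) = 0.16
¬((¬((c → ¬c) ∨ ((c ∨ b) ∧ ((c ∧ a) → (a ∧ a)))) → a) → (a ∧ ¬c)): Łukasiewicz ¬ gives 1 − 0.16 = 0.84
(a → b): min(1, 1 − 0.44 + 0.88) = 1
(¬((¬((c → ¬c) ∨ ((c ∨ b) ∧ ((c ∧ a) → (a ∧ a)))) → a) → (a ∧ ¬c)) ∧ (a → b)) = min(0.84, 1) = 0.84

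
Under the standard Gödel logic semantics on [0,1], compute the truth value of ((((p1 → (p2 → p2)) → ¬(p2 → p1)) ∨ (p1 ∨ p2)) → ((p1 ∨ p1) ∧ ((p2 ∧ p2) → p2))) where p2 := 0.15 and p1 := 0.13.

(p2 → p2): 0.15 ≤ 0.15, so result = 1
(p1 → (p2 → p2)): 0.13 ≤ 1, so result = 1
(p2 → p1): 0.15 > 0.13, so result = 0.13
¬(p2 → p1): Gödel ¬ of 0.13 = 0 (operand ≠ 0)
((p1 → (p2 → p2)) → ¬(p2 → p1)): 1 > 0, so result = 0
(p1 ∨ p2) = max(0.13, 0.15) = 0.15
(((p1 → (p2 → p2)) → ¬(p2 → p1)) ∨ (p1 ∨ p2)) = max(0, 0.15) = 0.15
(p1 ∨ p1) = max(0.13, 0.13) = 0.13
(p2 ∧ p2) = min(0.15, 0.15) = 0.15
((p2 ∧ p2) → p2): 0.15 ≤ 0.15, so result = 1
((p1 ∨ p1) ∧ ((p2 ∧ p2) → p2)) = min(0.13, 1) = 0.13
((((p1 → (p2 → p2)) → ¬(p2 → p1)) ∨ (p1 ∨ p2)) → ((p1 ∨ p1) ∧ ((p2 ∧ p2) → p2))): 0.15 > 0.13, so result = 0.13

0.13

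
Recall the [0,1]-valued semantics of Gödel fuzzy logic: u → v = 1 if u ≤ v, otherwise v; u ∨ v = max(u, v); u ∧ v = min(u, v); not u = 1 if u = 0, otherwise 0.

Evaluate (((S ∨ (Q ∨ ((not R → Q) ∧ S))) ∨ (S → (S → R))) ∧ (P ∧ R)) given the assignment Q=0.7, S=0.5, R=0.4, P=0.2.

not R: Gödel ¬ of 0.4 = 0 (operand ≠ 0)
(not R → Q): 0 ≤ 0.7, so result = 1
((not R → Q) ∧ S) = min(1, 0.5) = 0.5
(Q ∨ ((not R → Q) ∧ S)) = max(0.7, 0.5) = 0.7
(S ∨ (Q ∨ ((not R → Q) ∧ S))) = max(0.5, 0.7) = 0.7
(S → R): 0.5 > 0.4, so result = 0.4
(S → (S → R)): 0.5 > 0.4, so result = 0.4
((S ∨ (Q ∨ ((not R → Q) ∧ S))) ∨ (S → (S → R))) = max(0.7, 0.4) = 0.7
(P ∧ R) = min(0.2, 0.4) = 0.2
(((S ∨ (Q ∨ ((not R → Q) ∧ S))) ∨ (S → (S → R))) ∧ (P ∧ R)) = min(0.7, 0.2) = 0.2

0.20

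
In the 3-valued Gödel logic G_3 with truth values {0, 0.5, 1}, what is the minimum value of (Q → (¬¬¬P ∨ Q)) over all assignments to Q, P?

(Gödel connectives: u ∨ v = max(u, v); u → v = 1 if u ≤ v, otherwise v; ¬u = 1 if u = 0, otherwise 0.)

Every assignment gives 1. For instance at Q = 0, P = 0:
  ¬P: Gödel ¬ of 0 = 1 (operand is 0)
  ¬¬P: Gödel ¬ of 1 = 0 (operand ≠ 0)
  ¬¬¬P: Gödel ¬ of 0 = 1 (operand is 0)
  (¬¬¬P ∨ Q) = max(1, 0) = 1
  (Q → (¬¬¬P ∨ Q)): 0 ≤ 1, so result = 1
All 9 assignments give value 1 — the formula is a G_3-tautology.

1.00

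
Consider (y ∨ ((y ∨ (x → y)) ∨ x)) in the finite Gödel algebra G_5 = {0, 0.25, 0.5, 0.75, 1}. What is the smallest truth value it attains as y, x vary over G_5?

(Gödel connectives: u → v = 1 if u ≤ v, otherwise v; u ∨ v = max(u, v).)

The minimum is attained at y = 0, x = 0.25:
  (x → y): 0.25 > 0, so result = 0
  (y ∨ (x → y)) = max(0, 0) = 0
  ((y ∨ (x → y)) ∨ x) = max(0, 0.25) = 0.25
  (y ∨ ((y ∨ (x → y)) ∨ x)) = max(0, 0.25) = 0.25
Checking all 25 assignments confirms none give a value below 0.25.

0.25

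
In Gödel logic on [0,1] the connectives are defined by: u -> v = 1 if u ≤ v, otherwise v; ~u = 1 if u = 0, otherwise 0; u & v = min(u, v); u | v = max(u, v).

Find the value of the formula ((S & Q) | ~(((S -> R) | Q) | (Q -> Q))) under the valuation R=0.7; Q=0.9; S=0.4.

0.40

(S & Q) = min(0.4, 0.9) = 0.4
(S -> R): 0.4 ≤ 0.7, so result = 1
((S -> R) | Q) = max(1, 0.9) = 1
(Q -> Q): 0.9 ≤ 0.9, so result = 1
(((S -> R) | Q) | (Q -> Q)) = max(1, 1) = 1
~(((S -> R) | Q) | (Q -> Q)): Gödel ¬ of 1 = 0 (operand ≠ 0)
((S & Q) | ~(((S -> R) | Q) | (Q -> Q))) = max(0.4, 0) = 0.4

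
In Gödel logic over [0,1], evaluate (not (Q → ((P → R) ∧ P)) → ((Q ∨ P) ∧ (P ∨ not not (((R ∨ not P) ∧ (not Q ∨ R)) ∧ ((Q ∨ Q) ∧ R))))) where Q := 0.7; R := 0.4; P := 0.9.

1.00

(P → R): 0.9 > 0.4, so result = 0.4
((P → R) ∧ P) = min(0.4, 0.9) = 0.4
(Q → ((P → R) ∧ P)): 0.7 > 0.4, so result = 0.4
not (Q → ((P → R) ∧ P)): Gödel ¬ of 0.4 = 0 (operand ≠ 0)
(Q ∨ P) = max(0.7, 0.9) = 0.9
not P: Gödel ¬ of 0.9 = 0 (operand ≠ 0)
(R ∨ not P) = max(0.4, 0) = 0.4
not Q: Gödel ¬ of 0.7 = 0 (operand ≠ 0)
(not Q ∨ R) = max(0, 0.4) = 0.4
((R ∨ not P) ∧ (not Q ∨ R)) = min(0.4, 0.4) = 0.4
(Q ∨ Q) = max(0.7, 0.7) = 0.7
((Q ∨ Q) ∧ R) = min(0.7, 0.4) = 0.4
(((R ∨ not P) ∧ (not Q ∨ R)) ∧ ((Q ∨ Q) ∧ R)) = min(0.4, 0.4) = 0.4
not (((R ∨ not P) ∧ (not Q ∨ R)) ∧ ((Q ∨ Q) ∧ R)): Gödel ¬ of 0.4 = 0 (operand ≠ 0)
not not (((R ∨ not P) ∧ (not Q ∨ R)) ∧ ((Q ∨ Q) ∧ R)): Gödel ¬ of 0 = 1 (operand is 0)
(P ∨ not not (((R ∨ not P) ∧ (not Q ∨ R)) ∧ ((Q ∨ Q) ∧ R))) = max(0.9, 1) = 1
((Q ∨ P) ∧ (P ∨ not not (((R ∨ not P) ∧ (not Q ∨ R)) ∧ ((Q ∨ Q) ∧ R)))) = min(0.9, 1) = 0.9
(not (Q → ((P → R) ∧ P)) → ((Q ∨ P) ∧ (P ∨ not not (((R ∨ not P) ∧ (not Q ∨ R)) ∧ ((Q ∨ Q) ∧ R))))): 0 ≤ 0.9, so result = 1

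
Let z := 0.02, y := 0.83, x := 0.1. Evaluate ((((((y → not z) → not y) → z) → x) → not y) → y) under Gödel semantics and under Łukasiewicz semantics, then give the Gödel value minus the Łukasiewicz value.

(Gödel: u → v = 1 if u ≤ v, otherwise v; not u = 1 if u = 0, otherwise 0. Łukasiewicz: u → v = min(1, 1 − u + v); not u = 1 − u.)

0.09

Gödel evaluation:
  not z: Gödel ¬ of 0.02 = 0 (operand ≠ 0)
  (y → not z): 0.83 > 0, so result = 0
  not y: Gödel ¬ of 0.83 = 0 (operand ≠ 0)
  ((y → not z) → not y): 0 ≤ 0, so result = 1
  (((y → not z) → not y) → z): 1 > 0.02, so result = 0.02
  ((((y → not z) → not y) → z) → x): 0.02 ≤ 0.1, so result = 1
  not y: Gödel ¬ of 0.83 = 0 (operand ≠ 0)
  (((((y → not z) → not y) → z) → x) → not y): 1 > 0, so result = 0
  ((((((y → not z) → not y) → z) → x) → not y) → y): 0 ≤ 0.83, so result = 1
  Gödel value = 1
Łukasiewicz evaluation:
  not z: Łukasiewicz ¬ gives 1 − 0.02 = 0.98
  (y → not z): min(1, 1 − 0.83 + 0.98) = 1
  not y: Łukasiewicz ¬ gives 1 − 0.83 = 0.17
  ((y → not z) → not y): min(1, 1 − 1 + 0.17) = 0.17
  (((y → not z) → not y) → z): min(1, 1 − 0.17 + 0.02) = 0.85
  ((((y → not z) → not y) → z) → x): min(1, 1 − 0.85 + 0.1) = 0.25
  not y: Łukasiewicz ¬ gives 1 − 0.83 = 0.17
  (((((y → not z) → not y) → z) → x) → not y): min(1, 1 − 0.25 + 0.17) = 0.92
  ((((((y → not z) → not y) → z) → x) → not y) → y): min(1, 1 − 0.92 + 0.83) = 0.91
  Łukasiewicz value = 0.91
Difference: 1 − 0.91 = 0.09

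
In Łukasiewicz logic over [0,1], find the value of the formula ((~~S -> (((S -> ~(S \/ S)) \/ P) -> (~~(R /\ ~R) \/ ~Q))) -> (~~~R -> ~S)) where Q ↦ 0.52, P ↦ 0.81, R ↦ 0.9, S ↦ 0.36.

1.00

~S: Łukasiewicz ¬ gives 1 − 0.36 = 0.64
~~S: Łukasiewicz ¬ gives 1 − 0.64 = 0.36
(S \/ S) = max(0.36, 0.36) = 0.36
~(S \/ S): Łukasiewicz ¬ gives 1 − 0.36 = 0.64
(S -> ~(S \/ S)): min(1, 1 − 0.36 + 0.64) = 1
((S -> ~(S \/ S)) \/ P) = max(1, 0.81) = 1
~R: Łukasiewicz ¬ gives 1 − 0.9 = 0.1
(R /\ ~R) = min(0.9, 0.1) = 0.1
~(R /\ ~R): Łukasiewicz ¬ gives 1 − 0.1 = 0.9
~~(R /\ ~R): Łukasiewicz ¬ gives 1 − 0.9 = 0.1
~Q: Łukasiewicz ¬ gives 1 − 0.52 = 0.48
(~~(R /\ ~R) \/ ~Q) = max(0.1, 0.48) = 0.48
(((S -> ~(S \/ S)) \/ P) -> (~~(R /\ ~R) \/ ~Q)): min(1, 1 − 1 + 0.48) = 0.48
(~~S -> (((S -> ~(S \/ S)) \/ P) -> (~~(R /\ ~R) \/ ~Q))): min(1, 1 − 0.36 + 0.48) = 1
~R: Łukasiewicz ¬ gives 1 − 0.9 = 0.1
~~R: Łukasiewicz ¬ gives 1 − 0.1 = 0.9
~~~R: Łukasiewicz ¬ gives 1 − 0.9 = 0.1
~S: Łukasiewicz ¬ gives 1 − 0.36 = 0.64
(~~~R -> ~S): min(1, 1 − 0.1 + 0.64) = 1
((~~S -> (((S -> ~(S \/ S)) \/ P) -> (~~(R /\ ~R) \/ ~Q))) -> (~~~R -> ~S)): min(1, 1 − 1 + 1) = 1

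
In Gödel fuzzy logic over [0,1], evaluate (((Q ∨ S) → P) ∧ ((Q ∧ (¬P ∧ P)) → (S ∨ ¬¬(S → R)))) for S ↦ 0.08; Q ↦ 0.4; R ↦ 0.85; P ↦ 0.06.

0.06

(Q ∨ S) = max(0.4, 0.08) = 0.4
((Q ∨ S) → P): 0.4 > 0.06, so result = 0.06
¬P: Gödel ¬ of 0.06 = 0 (operand ≠ 0)
(¬P ∧ P) = min(0, 0.06) = 0
(Q ∧ (¬P ∧ P)) = min(0.4, 0) = 0
(S → R): 0.08 ≤ 0.85, so result = 1
¬(S → R): Gödel ¬ of 1 = 0 (operand ≠ 0)
¬¬(S → R): Gödel ¬ of 0 = 1 (operand is 0)
(S ∨ ¬¬(S → R)) = max(0.08, 1) = 1
((Q ∧ (¬P ∧ P)) → (S ∨ ¬¬(S → R))): 0 ≤ 1, so result = 1
(((Q ∨ S) → P) ∧ ((Q ∧ (¬P ∧ P)) → (S ∨ ¬¬(S → R)))) = min(0.06, 1) = 0.06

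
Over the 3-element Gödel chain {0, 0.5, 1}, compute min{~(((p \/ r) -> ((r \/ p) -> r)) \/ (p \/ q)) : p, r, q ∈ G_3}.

0.00

The minimum is attained at p = 0, r = 0, q = 0:
  (p \/ r) = max(0, 0) = 0
  (r \/ p) = max(0, 0) = 0
  ((r \/ p) -> r): 0 ≤ 0, so result = 1
  ((p \/ r) -> ((r \/ p) -> r)): 0 ≤ 1, so result = 1
  (p \/ q) = max(0, 0) = 0
  (((p \/ r) -> ((r \/ p) -> r)) \/ (p \/ q)) = max(1, 0) = 1
  ~(((p \/ r) -> ((r \/ p) -> r)) \/ (p \/ q)): Gödel ¬ of 1 = 0 (operand ≠ 0)
Checking all 27 assignments confirms none give a value below 0.00.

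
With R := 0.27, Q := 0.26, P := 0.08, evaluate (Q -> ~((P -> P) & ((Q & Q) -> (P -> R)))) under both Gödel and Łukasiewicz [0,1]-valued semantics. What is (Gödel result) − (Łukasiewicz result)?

-0.74

Gödel evaluation:
  (P -> P): 0.08 ≤ 0.08, so result = 1
  (Q & Q) = min(0.26, 0.26) = 0.26
  (P -> R): 0.08 ≤ 0.27, so result = 1
  ((Q & Q) -> (P -> R)): 0.26 ≤ 1, so result = 1
  ((P -> P) & ((Q & Q) -> (P -> R))) = min(1, 1) = 1
  ~((P -> P) & ((Q & Q) -> (P -> R))): Gödel ¬ of 1 = 0 (operand ≠ 0)
  (Q -> ~((P -> P) & ((Q & Q) -> (P -> R)))): 0.26 > 0, so result = 0
  Gödel value = 0
Łukasiewicz evaluation:
  (P -> P): min(1, 1 − 0.08 + 0.08) = 1
  (Q & Q) = min(0.26, 0.26) = 0.26
  (P -> R): min(1, 1 − 0.08 + 0.27) = 1
  ((Q & Q) -> (P -> R)): min(1, 1 − 0.26 + 1) = 1
  ((P -> P) & ((Q & Q) -> (P -> R))) = min(1, 1) = 1
  ~((P -> P) & ((Q & Q) -> (P -> R))): Łukasiewicz ¬ gives 1 − 1 = 0
  (Q -> ~((P -> P) & ((Q & Q) -> (P -> R)))): min(1, 1 − 0.26 + 0) = 0.74
  Łukasiewicz value = 0.74
Difference: 0 − 0.74 = -0.74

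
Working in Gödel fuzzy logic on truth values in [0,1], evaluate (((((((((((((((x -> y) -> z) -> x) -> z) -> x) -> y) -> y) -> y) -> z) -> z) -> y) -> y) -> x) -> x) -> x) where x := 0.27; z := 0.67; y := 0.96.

(x -> y): 0.27 ≤ 0.96, so result = 1
((x -> y) -> z): 1 > 0.67, so result = 0.67
(((x -> y) -> z) -> x): 0.67 > 0.27, so result = 0.27
((((x -> y) -> z) -> x) -> z): 0.27 ≤ 0.67, so result = 1
(((((x -> y) -> z) -> x) -> z) -> x): 1 > 0.27, so result = 0.27
((((((x -> y) -> z) -> x) -> z) -> x) -> y): 0.27 ≤ 0.96, so result = 1
(((((((x -> y) -> z) -> x) -> z) -> x) -> y) -> y): 1 > 0.96, so result = 0.96
((((((((x -> y) -> z) -> x) -> z) -> x) -> y) -> y) -> y): 0.96 ≤ 0.96, so result = 1
(((((((((x -> y) -> z) -> x) -> z) -> x) -> y) -> y) -> y) -> z): 1 > 0.67, so result = 0.67
((((((((((x -> y) -> z) -> x) -> z) -> x) -> y) -> y) -> y) -> z) -> z): 0.67 ≤ 0.67, so result = 1
(((((((((((x -> y) -> z) -> x) -> z) -> x) -> y) -> y) -> y) -> z) -> z) -> y): 1 > 0.96, so result = 0.96
((((((((((((x -> y) -> z) -> x) -> z) -> x) -> y) -> y) -> y) -> z) -> z) -> y) -> y): 0.96 ≤ 0.96, so result = 1
(((((((((((((x -> y) -> z) -> x) -> z) -> x) -> y) -> y) -> y) -> z) -> z) -> y) -> y) -> x): 1 > 0.27, so result = 0.27
((((((((((((((x -> y) -> z) -> x) -> z) -> x) -> y) -> y) -> y) -> z) -> z) -> y) -> y) -> x) -> x): 0.27 ≤ 0.27, so result = 1
(((((((((((((((x -> y) -> z) -> x) -> z) -> x) -> y) -> y) -> y) -> z) -> z) -> y) -> y) -> x) -> x) -> x): 1 > 0.27, so result = 0.27

0.27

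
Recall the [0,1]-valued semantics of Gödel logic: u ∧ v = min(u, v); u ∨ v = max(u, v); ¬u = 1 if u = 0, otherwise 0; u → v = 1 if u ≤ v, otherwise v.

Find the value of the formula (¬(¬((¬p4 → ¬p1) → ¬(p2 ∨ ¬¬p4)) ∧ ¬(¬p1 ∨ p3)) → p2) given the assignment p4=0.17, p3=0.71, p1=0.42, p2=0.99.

0.99

¬p4: Gödel ¬ of 0.17 = 0 (operand ≠ 0)
¬p1: Gödel ¬ of 0.42 = 0 (operand ≠ 0)
(¬p4 → ¬p1): 0 ≤ 0, so result = 1
¬p4: Gödel ¬ of 0.17 = 0 (operand ≠ 0)
¬¬p4: Gödel ¬ of 0 = 1 (operand is 0)
(p2 ∨ ¬¬p4) = max(0.99, 1) = 1
¬(p2 ∨ ¬¬p4): Gödel ¬ of 1 = 0 (operand ≠ 0)
((¬p4 → ¬p1) → ¬(p2 ∨ ¬¬p4)): 1 > 0, so result = 0
¬((¬p4 → ¬p1) → ¬(p2 ∨ ¬¬p4)): Gödel ¬ of 0 = 1 (operand is 0)
¬p1: Gödel ¬ of 0.42 = 0 (operand ≠ 0)
(¬p1 ∨ p3) = max(0, 0.71) = 0.71
¬(¬p1 ∨ p3): Gödel ¬ of 0.71 = 0 (operand ≠ 0)
(¬((¬p4 → ¬p1) → ¬(p2 ∨ ¬¬p4)) ∧ ¬(¬p1 ∨ p3)) = min(1, 0) = 0
¬(¬((¬p4 → ¬p1) → ¬(p2 ∨ ¬¬p4)) ∧ ¬(¬p1 ∨ p3)): Gödel ¬ of 0 = 1 (operand is 0)
(¬(¬((¬p4 → ¬p1) → ¬(p2 ∨ ¬¬p4)) ∧ ¬(¬p1 ∨ p3)) → p2): 1 > 0.99, so result = 0.99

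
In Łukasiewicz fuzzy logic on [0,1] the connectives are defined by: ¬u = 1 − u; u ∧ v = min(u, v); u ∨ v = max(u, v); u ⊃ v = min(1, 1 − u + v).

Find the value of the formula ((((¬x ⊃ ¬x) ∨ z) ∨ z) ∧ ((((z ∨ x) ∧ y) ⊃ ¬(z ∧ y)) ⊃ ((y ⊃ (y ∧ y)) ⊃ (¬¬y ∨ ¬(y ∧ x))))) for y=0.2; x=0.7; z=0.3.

¬x: Łukasiewicz ¬ gives 1 − 0.7 = 0.3
¬x: Łukasiewicz ¬ gives 1 − 0.7 = 0.3
(¬x ⊃ ¬x): min(1, 1 − 0.3 + 0.3) = 1
((¬x ⊃ ¬x) ∨ z) = max(1, 0.3) = 1
(((¬x ⊃ ¬x) ∨ z) ∨ z) = max(1, 0.3) = 1
(z ∨ x) = max(0.3, 0.7) = 0.7
((z ∨ x) ∧ y) = min(0.7, 0.2) = 0.2
(z ∧ y) = min(0.3, 0.2) = 0.2
¬(z ∧ y): Łukasiewicz ¬ gives 1 − 0.2 = 0.8
(((z ∨ x) ∧ y) ⊃ ¬(z ∧ y)): min(1, 1 − 0.2 + 0.8) = 1
(y ∧ y) = min(0.2, 0.2) = 0.2
(y ⊃ (y ∧ y)): min(1, 1 − 0.2 + 0.2) = 1
¬y: Łukasiewicz ¬ gives 1 − 0.2 = 0.8
¬¬y: Łukasiewicz ¬ gives 1 − 0.8 = 0.2
(y ∧ x) = min(0.2, 0.7) = 0.2
¬(y ∧ x): Łukasiewicz ¬ gives 1 − 0.2 = 0.8
(¬¬y ∨ ¬(y ∧ x)) = max(0.2, 0.8) = 0.8
((y ⊃ (y ∧ y)) ⊃ (¬¬y ∨ ¬(y ∧ x))): min(1, 1 − 1 + 0.8) = 0.8
((((z ∨ x) ∧ y) ⊃ ¬(z ∧ y)) ⊃ ((y ⊃ (y ∧ y)) ⊃ (¬¬y ∨ ¬(y ∧ x)))): min(1, 1 − 1 + 0.8) = 0.8
((((¬x ⊃ ¬x) ∨ z) ∨ z) ∧ ((((z ∨ x) ∧ y) ⊃ ¬(z ∧ y)) ⊃ ((y ⊃ (y ∧ y)) ⊃ (¬¬y ∨ ¬(y ∧ x))))) = min(1, 0.8) = 0.8

0.80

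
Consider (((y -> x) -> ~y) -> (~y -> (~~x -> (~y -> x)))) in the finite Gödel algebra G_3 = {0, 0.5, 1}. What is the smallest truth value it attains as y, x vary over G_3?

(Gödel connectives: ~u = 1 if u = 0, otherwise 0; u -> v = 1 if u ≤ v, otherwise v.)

The minimum is attained at y = 0, x = 0.5:
  (y -> x): 0 ≤ 0.5, so result = 1
  ~y: Gödel ¬ of 0 = 1 (operand is 0)
  ((y -> x) -> ~y): 1 ≤ 1, so result = 1
  ~y: Gödel ¬ of 0 = 1 (operand is 0)
  ~x: Gödel ¬ of 0.5 = 0 (operand ≠ 0)
  ~~x: Gödel ¬ of 0 = 1 (operand is 0)
  ~y: Gödel ¬ of 0 = 1 (operand is 0)
  (~y -> x): 1 > 0.5, so result = 0.5
  (~~x -> (~y -> x)): 1 > 0.5, so result = 0.5
  (~y -> (~~x -> (~y -> x))): 1 > 0.5, so result = 0.5
  (((y -> x) -> ~y) -> (~y -> (~~x -> (~y -> x)))): 1 > 0.5, so result = 0.5
Checking all 9 assignments confirms none give a value below 0.50.

0.50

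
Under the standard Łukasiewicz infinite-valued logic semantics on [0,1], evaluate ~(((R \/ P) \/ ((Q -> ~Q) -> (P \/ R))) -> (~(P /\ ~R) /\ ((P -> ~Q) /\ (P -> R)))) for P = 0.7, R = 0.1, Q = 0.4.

0.40

(R \/ P) = max(0.1, 0.7) = 0.7
~Q: Łukasiewicz ¬ gives 1 − 0.4 = 0.6
(Q -> ~Q): min(1, 1 − 0.4 + 0.6) = 1
(P \/ R) = max(0.7, 0.1) = 0.7
((Q -> ~Q) -> (P \/ R)): min(1, 1 − 1 + 0.7) = 0.7
((R \/ P) \/ ((Q -> ~Q) -> (P \/ R))) = max(0.7, 0.7) = 0.7
~R: Łukasiewicz ¬ gives 1 − 0.1 = 0.9
(P /\ ~R) = min(0.7, 0.9) = 0.7
~(P /\ ~R): Łukasiewicz ¬ gives 1 − 0.7 = 0.3
~Q: Łukasiewicz ¬ gives 1 − 0.4 = 0.6
(P -> ~Q): min(1, 1 − 0.7 + 0.6) = 0.9
(P -> R): min(1, 1 − 0.7 + 0.1) = 0.4
((P -> ~Q) /\ (P -> R)) = min(0.9, 0.4) = 0.4
(~(P /\ ~R) /\ ((P -> ~Q) /\ (P -> R))) = min(0.3, 0.4) = 0.3
(((R \/ P) \/ ((Q -> ~Q) -> (P \/ R))) -> (~(P /\ ~R) /\ ((P -> ~Q) /\ (P -> R)))): min(1, 1 − 0.7 + 0.3) = 0.6
~(((R \/ P) \/ ((Q -> ~Q) -> (P \/ R))) -> (~(P /\ ~R) /\ ((P -> ~Q) /\ (P -> R)))): Łukasiewicz ¬ gives 1 − 0.6 = 0.4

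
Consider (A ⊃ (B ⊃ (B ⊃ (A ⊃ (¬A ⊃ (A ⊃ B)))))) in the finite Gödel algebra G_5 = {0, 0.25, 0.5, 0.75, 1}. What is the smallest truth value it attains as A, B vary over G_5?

Every assignment gives 1. For instance at A = 0, B = 0:
  ¬A: Gödel ¬ of 0 = 1 (operand is 0)
  (A ⊃ B): 0 ≤ 0, so result = 1
  (¬A ⊃ (A ⊃ B)): 1 ≤ 1, so result = 1
  (A ⊃ (¬A ⊃ (A ⊃ B))): 0 ≤ 1, so result = 1
  (B ⊃ (A ⊃ (¬A ⊃ (A ⊃ B)))): 0 ≤ 1, so result = 1
  (B ⊃ (B ⊃ (A ⊃ (¬A ⊃ (A ⊃ B))))): 0 ≤ 1, so result = 1
  (A ⊃ (B ⊃ (B ⊃ (A ⊃ (¬A ⊃ (A ⊃ B)))))): 0 ≤ 1, so result = 1
All 25 assignments give value 1 — the formula is a G_5-tautology.

1.00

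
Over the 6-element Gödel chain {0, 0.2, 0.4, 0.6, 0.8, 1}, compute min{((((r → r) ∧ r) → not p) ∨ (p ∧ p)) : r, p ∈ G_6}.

The minimum is attained at r = 0.2, p = 0.2:
  (r → r): 0.2 ≤ 0.2, so result = 1
  ((r → r) ∧ r) = min(1, 0.2) = 0.2
  not p: Gödel ¬ of 0.2 = 0 (operand ≠ 0)
  (((r → r) ∧ r) → not p): 0.2 > 0, so result = 0
  (p ∧ p) = min(0.2, 0.2) = 0.2
  ((((r → r) ∧ r) → not p) ∨ (p ∧ p)) = max(0, 0.2) = 0.2
Checking all 36 assignments confirms none give a value below 0.20.

0.20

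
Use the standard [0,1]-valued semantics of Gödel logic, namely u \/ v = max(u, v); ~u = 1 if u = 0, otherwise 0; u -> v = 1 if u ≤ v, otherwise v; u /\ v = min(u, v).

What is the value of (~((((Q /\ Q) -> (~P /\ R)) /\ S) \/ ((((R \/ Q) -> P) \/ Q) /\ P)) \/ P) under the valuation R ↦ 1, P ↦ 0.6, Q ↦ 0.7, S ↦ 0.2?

(Q /\ Q) = min(0.7, 0.7) = 0.7
~P: Gödel ¬ of 0.6 = 0 (operand ≠ 0)
(~P /\ R) = min(0, 1) = 0
((Q /\ Q) -> (~P /\ R)): 0.7 > 0, so result = 0
(((Q /\ Q) -> (~P /\ R)) /\ S) = min(0, 0.2) = 0
(R \/ Q) = max(1, 0.7) = 1
((R \/ Q) -> P): 1 > 0.6, so result = 0.6
(((R \/ Q) -> P) \/ Q) = max(0.6, 0.7) = 0.7
((((R \/ Q) -> P) \/ Q) /\ P) = min(0.7, 0.6) = 0.6
((((Q /\ Q) -> (~P /\ R)) /\ S) \/ ((((R \/ Q) -> P) \/ Q) /\ P)) = max(0, 0.6) = 0.6
~((((Q /\ Q) -> (~P /\ R)) /\ S) \/ ((((R \/ Q) -> P) \/ Q) /\ P)): Gödel ¬ of 0.6 = 0 (operand ≠ 0)
(~((((Q /\ Q) -> (~P /\ R)) /\ S) \/ ((((R \/ Q) -> P) \/ Q) /\ P)) \/ P) = max(0, 0.6) = 0.6

0.60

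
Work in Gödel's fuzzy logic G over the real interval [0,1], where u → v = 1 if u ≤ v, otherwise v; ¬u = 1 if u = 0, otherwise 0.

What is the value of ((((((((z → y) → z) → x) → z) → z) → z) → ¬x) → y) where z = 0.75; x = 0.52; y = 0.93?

1.00

(z → y): 0.75 ≤ 0.93, so result = 1
((z → y) → z): 1 > 0.75, so result = 0.75
(((z → y) → z) → x): 0.75 > 0.52, so result = 0.52
((((z → y) → z) → x) → z): 0.52 ≤ 0.75, so result = 1
(((((z → y) → z) → x) → z) → z): 1 > 0.75, so result = 0.75
((((((z → y) → z) → x) → z) → z) → z): 0.75 ≤ 0.75, so result = 1
¬x: Gödel ¬ of 0.52 = 0 (operand ≠ 0)
(((((((z → y) → z) → x) → z) → z) → z) → ¬x): 1 > 0, so result = 0
((((((((z → y) → z) → x) → z) → z) → z) → ¬x) → y): 0 ≤ 0.93, so result = 1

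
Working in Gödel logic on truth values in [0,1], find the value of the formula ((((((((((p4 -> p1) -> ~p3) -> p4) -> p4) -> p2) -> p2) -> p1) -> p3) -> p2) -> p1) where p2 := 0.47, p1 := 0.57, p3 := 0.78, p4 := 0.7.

(p4 -> p1): 0.7 > 0.57, so result = 0.57
~p3: Gödel ¬ of 0.78 = 0 (operand ≠ 0)
((p4 -> p1) -> ~p3): 0.57 > 0, so result = 0
(((p4 -> p1) -> ~p3) -> p4): 0 ≤ 0.7, so result = 1
((((p4 -> p1) -> ~p3) -> p4) -> p4): 1 > 0.7, so result = 0.7
(((((p4 -> p1) -> ~p3) -> p4) -> p4) -> p2): 0.7 > 0.47, so result = 0.47
((((((p4 -> p1) -> ~p3) -> p4) -> p4) -> p2) -> p2): 0.47 ≤ 0.47, so result = 1
(((((((p4 -> p1) -> ~p3) -> p4) -> p4) -> p2) -> p2) -> p1): 1 > 0.57, so result = 0.57
((((((((p4 -> p1) -> ~p3) -> p4) -> p4) -> p2) -> p2) -> p1) -> p3): 0.57 ≤ 0.78, so result = 1
(((((((((p4 -> p1) -> ~p3) -> p4) -> p4) -> p2) -> p2) -> p1) -> p3) -> p2): 1 > 0.47, so result = 0.47
((((((((((p4 -> p1) -> ~p3) -> p4) -> p4) -> p2) -> p2) -> p1) -> p3) -> p2) -> p1): 0.47 ≤ 0.57, so result = 1

1.00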